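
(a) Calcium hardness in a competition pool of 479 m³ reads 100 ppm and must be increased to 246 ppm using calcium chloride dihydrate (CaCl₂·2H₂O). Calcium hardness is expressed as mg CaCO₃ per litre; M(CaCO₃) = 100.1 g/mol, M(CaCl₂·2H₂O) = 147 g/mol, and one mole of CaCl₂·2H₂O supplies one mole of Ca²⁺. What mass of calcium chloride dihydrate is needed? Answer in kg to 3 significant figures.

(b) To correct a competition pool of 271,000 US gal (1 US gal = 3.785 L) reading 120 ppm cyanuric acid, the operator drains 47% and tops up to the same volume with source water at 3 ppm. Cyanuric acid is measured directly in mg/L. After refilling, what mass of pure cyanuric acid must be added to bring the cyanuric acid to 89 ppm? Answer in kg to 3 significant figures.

(a) Volume: 479 m³ = 479,000 L.
(a) Hardness to add: (246 − 100) = 146 mg/L as CaCO₃ × 479,000 L = 69,930 g as CaCO₃.
(a) Moles of Ca²⁺ (1 mol Ca²⁺ ≡ 1 mol CaCO₃): 69,930 / 100.1 g/mol = 698.6 mol.
(a) Mass of CaCl₂·2H₂O: 698.6 × 147 = 102,700 g.

(b) Volume: 271,000 US gal × 3.785 L/gal = 1,025,735 L.
(b) After draining 47% and refilling: 120 × 0.53 + 3 × 0.47 = 65.01 ppm.
(b) Deficit to target: 89 − 65.01 = 23.99 mg/L.
(b) Mass: 23.99 mg/L × 1,025,735 L = 24,610 g cyanuric acid.

(a) 103 kg; (b) 24.6 kg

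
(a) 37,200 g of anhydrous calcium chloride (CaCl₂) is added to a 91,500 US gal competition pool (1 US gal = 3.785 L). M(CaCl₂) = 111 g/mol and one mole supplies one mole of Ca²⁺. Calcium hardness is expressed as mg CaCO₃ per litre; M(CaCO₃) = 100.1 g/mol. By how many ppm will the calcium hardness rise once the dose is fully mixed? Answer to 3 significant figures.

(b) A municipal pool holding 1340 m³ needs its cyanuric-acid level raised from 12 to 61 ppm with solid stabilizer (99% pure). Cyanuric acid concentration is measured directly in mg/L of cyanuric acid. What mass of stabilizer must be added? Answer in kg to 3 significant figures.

(a) 96.9 ppm; (b) 66.3 kg

(a) Volume: 91,500 US gal × 3.785 L/gal = 346,328 L.
(a) Moles of Ca²⁺: 37,200 g ÷ 111 g/mol = 335.1 mol.
(a) As CaCO₃: 335.1 mol × 100.1 g/mol = 33,550 g.
(a) Rise: 33,550 g / 346,328 L × 1000 = 96.87 mg/L.

(b) Volume: 1340 m³ = 1,340,000 L.
(b) CYA to add: (61 − 12) = 49 mg/L × 1,340,000 L = 65,660 g cyanuric acid.
(b) At 99% purity: 65,660 / 0.99 = 66,320 g product.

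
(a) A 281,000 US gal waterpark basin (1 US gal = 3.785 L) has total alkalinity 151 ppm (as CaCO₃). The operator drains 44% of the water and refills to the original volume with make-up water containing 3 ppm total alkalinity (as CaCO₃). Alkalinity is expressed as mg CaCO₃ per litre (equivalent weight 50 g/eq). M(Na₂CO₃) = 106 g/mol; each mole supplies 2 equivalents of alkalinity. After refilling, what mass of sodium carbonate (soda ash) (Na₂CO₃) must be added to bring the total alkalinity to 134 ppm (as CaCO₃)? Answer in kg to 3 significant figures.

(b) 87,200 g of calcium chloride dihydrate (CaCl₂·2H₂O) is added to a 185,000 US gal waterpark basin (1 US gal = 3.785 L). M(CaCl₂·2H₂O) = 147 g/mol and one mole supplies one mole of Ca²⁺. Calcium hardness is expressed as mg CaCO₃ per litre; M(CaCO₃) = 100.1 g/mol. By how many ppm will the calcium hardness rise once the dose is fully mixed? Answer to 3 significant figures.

(a) Volume: 281,000 US gal × 3.785 L/gal = 1,063,585 L.
(a) After draining 44% and refilling: 151 × 0.56 + 3 × 0.44 = 85.88 ppm.
(a) Deficit to target: 134 − 85.88 = 48.12 mg/L.
(a) As CaCO₃: 48.12 mg/L × 1,063,585 L = 51,180 g; ÷ 50 g/eq ÷ 2 = 511.8 mol Na₂CO₃.
(a) Mass: 511.8 × 106 = 54,250 g.

(b) Volume: 185,000 US gal × 3.785 L/gal = 700,225 L.
(b) Moles of Ca²⁺: 87,200 g ÷ 147 g/mol = 593.2 mol.
(b) As CaCO₃: 593.2 mol × 100.1 g/mol = 59,380 g.
(b) Rise: 59,380 g / 700,225 L × 1000 = 84.8 mg/L.

(a) 54.3 kg; (b) 84.8 ppm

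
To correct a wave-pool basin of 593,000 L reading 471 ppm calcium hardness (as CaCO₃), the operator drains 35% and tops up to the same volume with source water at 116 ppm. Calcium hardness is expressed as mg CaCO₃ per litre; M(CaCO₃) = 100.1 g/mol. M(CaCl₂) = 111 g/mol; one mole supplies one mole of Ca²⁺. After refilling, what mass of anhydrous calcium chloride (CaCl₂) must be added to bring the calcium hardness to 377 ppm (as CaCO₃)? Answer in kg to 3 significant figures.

19.9 kg

After draining 35% and refilling: 471 × 0.65 + 116 × 0.35 = 346.75 ppm.
Deficit to target: 377 − 346.75 = 30.25 mg/L.
As CaCO₃: 30.25 mg/L × 593,000 L = 17,940 g; ÷ 100.1 = 179.2 mol Ca²⁺.
Mass: 179.2 × 111 = 19,890 g.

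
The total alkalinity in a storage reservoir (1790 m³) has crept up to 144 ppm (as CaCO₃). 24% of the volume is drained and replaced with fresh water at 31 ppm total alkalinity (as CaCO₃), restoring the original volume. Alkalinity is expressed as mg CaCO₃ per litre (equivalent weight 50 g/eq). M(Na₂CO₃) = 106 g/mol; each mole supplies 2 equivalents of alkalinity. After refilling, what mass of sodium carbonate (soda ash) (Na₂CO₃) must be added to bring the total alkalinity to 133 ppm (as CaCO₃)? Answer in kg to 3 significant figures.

Volume: 1790 m³ = 1,790,000 L.
After draining 24% and refilling: 144 × 0.76 + 31 × 0.24 = 116.88 ppm.
Deficit to target: 133 − 116.88 = 16.12 mg/L.
As CaCO₃: 16.12 mg/L × 1,790,000 L = 28,850 g; ÷ 50 g/eq ÷ 2 = 288.5 mol Na₂CO₃.
Mass: 288.5 × 106 = 30,590 g.

30.6 kg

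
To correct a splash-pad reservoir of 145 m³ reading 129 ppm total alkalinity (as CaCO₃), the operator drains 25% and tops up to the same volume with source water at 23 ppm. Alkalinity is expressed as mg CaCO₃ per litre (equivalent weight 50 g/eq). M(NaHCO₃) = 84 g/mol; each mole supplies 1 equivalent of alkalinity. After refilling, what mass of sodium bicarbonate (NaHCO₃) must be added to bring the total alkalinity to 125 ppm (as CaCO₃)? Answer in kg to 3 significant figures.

5.48 kg

Volume: 145 m³ = 145,000 L.
After draining 25% and refilling: 129 × 0.75 + 23 × 0.25 = 102.5 ppm.
Deficit to target: 125 − 102.5 = 22.5 mg/L.
As CaCO₃: 22.5 mg/L × 145,000 L = 3262 g; ÷ 50 g/eq ÷ 1 = 65.25 mol NaHCO₃.
Mass: 65.25 × 84 = 5481 g.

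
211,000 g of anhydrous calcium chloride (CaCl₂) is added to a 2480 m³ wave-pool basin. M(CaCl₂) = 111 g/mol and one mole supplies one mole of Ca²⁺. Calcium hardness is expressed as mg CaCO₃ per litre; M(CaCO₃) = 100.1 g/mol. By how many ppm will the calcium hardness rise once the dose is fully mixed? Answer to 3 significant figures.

76.7 ppm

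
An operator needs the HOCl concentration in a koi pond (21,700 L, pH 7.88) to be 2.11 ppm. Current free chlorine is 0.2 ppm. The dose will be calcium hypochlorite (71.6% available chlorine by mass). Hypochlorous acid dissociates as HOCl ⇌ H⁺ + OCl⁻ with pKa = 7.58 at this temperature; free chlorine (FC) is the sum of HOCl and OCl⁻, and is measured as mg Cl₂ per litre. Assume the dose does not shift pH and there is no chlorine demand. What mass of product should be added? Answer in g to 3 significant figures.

185 g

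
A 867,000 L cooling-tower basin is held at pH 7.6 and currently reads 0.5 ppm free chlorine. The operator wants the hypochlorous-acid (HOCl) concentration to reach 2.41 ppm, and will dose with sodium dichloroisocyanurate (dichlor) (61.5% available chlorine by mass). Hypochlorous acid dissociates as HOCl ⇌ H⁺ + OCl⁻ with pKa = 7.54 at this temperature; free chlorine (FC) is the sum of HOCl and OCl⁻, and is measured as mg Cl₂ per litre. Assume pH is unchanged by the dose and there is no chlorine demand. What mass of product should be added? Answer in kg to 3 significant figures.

6.59 kg

[OCl⁻]/[HOCl] = 10^(pH − pKa) = 10^(7.6 − 7.54) = 1.148; fraction as HOCl = 1/(1 + 1.148) = 0.4655.
Free chlorine required for 2.41 ppm HOCl: 2.41 / 0.4655 = 5.177 ppm.
FC to add: 5.177 − 0.5 = 4.677 mg/L as Cl₂.
Cl₂ equivalent: 4.677 mg/L × 867,000 L = 4055 g.
Product at 61.5% available Cl: 4055 / 0.615 = 6594 g.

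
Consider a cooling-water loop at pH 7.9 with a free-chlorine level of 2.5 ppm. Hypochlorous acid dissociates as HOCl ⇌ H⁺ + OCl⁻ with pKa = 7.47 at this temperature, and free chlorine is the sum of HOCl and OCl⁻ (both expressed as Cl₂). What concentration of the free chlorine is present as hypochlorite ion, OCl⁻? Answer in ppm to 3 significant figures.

1.82 ppm

[OCl⁻]/[HOCl] = 10^(pH − pKa) = 10^(7.9 − 7.47) = 10^0.43 = 2.692.
Fraction as HOCl = 1 / (1 + 2.692) = 0.2709.
OCl⁻ = (1 − 0.2709) × 2.5 ppm = 1.823 ppm.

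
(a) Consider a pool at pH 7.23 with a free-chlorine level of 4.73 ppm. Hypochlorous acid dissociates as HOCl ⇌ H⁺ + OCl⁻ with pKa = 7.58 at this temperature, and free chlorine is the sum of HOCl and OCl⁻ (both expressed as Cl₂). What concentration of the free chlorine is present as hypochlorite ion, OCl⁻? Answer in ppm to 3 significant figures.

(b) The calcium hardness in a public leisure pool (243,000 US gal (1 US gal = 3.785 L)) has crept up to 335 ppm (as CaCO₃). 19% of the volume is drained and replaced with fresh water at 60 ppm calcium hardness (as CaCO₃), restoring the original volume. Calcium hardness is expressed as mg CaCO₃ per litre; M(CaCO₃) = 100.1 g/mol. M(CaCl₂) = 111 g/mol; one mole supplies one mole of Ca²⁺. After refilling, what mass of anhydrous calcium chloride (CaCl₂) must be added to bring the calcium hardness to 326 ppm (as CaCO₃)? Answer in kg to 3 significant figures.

(a) [OCl⁻]/[HOCl] = 10^(pH − pKa) = 10^(7.23 − 7.58) = 10^-0.35 = 0.4467.
(a) Fraction as HOCl = 1 / (1 + 0.4467) = 0.6912.
(a) OCl⁻ = (1 − 0.6912) × 4.73 ppm = 1.46 ppm.

(b) Volume: 243,000 US gal × 3.785 L/gal = 919,755 L.
(b) After draining 19% and refilling: 335 × 0.81 + 60 × 0.19 = 282.75 ppm.
(b) Deficit to target: 326 − 282.75 = 43.25 mg/L.
(b) As CaCO₃: 43.25 mg/L × 919,755 L = 39,780 g; ÷ 100.1 = 397.4 mol Ca²⁺.
(b) Mass: 397.4 × 111 = 44,110 g.

(a) 1.46 ppm; (b) 44.1 kg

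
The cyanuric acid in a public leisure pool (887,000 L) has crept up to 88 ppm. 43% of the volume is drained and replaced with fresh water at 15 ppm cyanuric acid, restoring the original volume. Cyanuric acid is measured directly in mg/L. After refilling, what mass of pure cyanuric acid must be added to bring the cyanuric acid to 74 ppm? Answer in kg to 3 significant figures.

After draining 43% and refilling: 88 × 0.57 + 15 × 0.43 = 56.61 ppm.
Deficit to target: 74 − 56.61 = 17.39 mg/L.
Mass: 17.39 mg/L × 887,000 L = 15,420 g cyanuric acid.

15.4 kg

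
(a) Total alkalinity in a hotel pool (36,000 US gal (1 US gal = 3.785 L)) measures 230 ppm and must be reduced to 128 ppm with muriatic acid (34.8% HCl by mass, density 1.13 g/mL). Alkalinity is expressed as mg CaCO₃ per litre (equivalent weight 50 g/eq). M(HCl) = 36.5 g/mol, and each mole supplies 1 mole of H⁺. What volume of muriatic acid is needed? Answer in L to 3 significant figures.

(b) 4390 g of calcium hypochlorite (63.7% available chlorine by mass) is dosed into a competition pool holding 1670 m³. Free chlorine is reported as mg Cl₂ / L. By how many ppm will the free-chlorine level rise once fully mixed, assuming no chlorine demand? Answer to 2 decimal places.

(a) 25.8 L; (b) 1.67 ppm

(a) Volume: 36,000 US gal × 3.785 L/gal = 136,260 L.
(a) Alkalinity to neutralize: (230 − 128) = 102 mg/L as CaCO₃ × 136,260 L = 13,900 g as CaCO₃.
(a) Equivalents of H⁺ required: 13,900 ÷ 50 g/eq = 278 eq = 278 mol HCl.
(a) Mass of HCl: 278 × 36.5 = 10,150 g.
(a) Mass of 34.8% solution: 10,150 / 0.348 = 29,150 g.
(a) Volume: 29,150 g ÷ 1.13 g/mL = 25,800 mL.

(b) Volume: 1670 m³ = 1,670,000 L.
(b) Available chlorine delivered: 4390 g × 0.637 = 2796 g as Cl₂.
(b) Concentration rise: 2796 g / 1,670,000 L = 1.675 mg/L = 1.67 ppm.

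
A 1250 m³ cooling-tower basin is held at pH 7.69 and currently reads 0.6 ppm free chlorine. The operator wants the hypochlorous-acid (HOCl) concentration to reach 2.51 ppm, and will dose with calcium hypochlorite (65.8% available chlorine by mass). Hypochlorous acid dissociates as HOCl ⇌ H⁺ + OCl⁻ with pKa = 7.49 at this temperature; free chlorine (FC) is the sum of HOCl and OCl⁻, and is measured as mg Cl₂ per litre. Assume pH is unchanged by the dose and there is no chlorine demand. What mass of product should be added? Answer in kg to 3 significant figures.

Volume: 1250 m³ = 1,250,000 L.
[OCl⁻]/[HOCl] = 10^(pH − pKa) = 10^(7.69 − 7.49) = 1.585; fraction as HOCl = 1/(1 + 1.585) = 0.3869.
Free chlorine required for 2.51 ppm HOCl: 2.51 / 0.3869 = 6.488 ppm.
FC to add: 6.488 − 0.6 = 5.888 mg/L as Cl₂.
Cl₂ equivalent: 5.888 mg/L × 1,250,000 L = 7360 g.
Product at 65.8% available Cl: 7360 / 0.658 = 11,190 g.

11.2 kg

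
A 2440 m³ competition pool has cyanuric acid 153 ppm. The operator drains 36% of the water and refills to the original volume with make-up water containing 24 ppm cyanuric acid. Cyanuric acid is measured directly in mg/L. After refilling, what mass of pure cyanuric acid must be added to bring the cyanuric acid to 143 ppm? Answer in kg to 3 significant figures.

88.9 kg

Volume: 2440 m³ = 2,440,000 L.
After draining 36% and refilling: 153 × 0.64 + 24 × 0.36 = 106.56 ppm.
Deficit to target: 143 − 106.56 = 36.44 mg/L.
Mass: 36.44 mg/L × 2,440,000 L = 88,910 g cyanuric acid.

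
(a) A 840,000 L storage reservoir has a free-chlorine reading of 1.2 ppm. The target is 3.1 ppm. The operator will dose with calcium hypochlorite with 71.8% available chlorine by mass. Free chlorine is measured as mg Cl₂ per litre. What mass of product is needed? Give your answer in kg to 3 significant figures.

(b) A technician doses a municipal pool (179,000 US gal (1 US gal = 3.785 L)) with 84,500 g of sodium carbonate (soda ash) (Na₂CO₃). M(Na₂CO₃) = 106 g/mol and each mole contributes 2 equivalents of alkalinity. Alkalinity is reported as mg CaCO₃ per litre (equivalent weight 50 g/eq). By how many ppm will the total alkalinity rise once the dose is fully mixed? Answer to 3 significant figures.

(a) Chlorine deficit: 3.1 − 1.2 = 1.9 ppm = 1.9 mg/L as Cl₂.
(a) Cl₂ equivalent needed: 1.9 mg/L × 840,000 L = 1,596,000 mg = 1596 g.
(a) Product at 71.8% available chlorine: 1596 / 0.718 = 2223 g.

(b) Volume: 179,000 US gal × 3.785 L/gal = 677,515 L.
(b) Moles of Na₂CO₃: 84,500 g ÷ 106 g/mol = 797.2 mol → 1594 eq of alkalinity.
(b) As CaCO₃: 1594 eq × 50 g/eq = 79,720 g.
(b) Rise: 79,720 g / 677,515 L × 1000 = 117.7 mg/L.

(a) 2.22 kg; (b) 118 ppm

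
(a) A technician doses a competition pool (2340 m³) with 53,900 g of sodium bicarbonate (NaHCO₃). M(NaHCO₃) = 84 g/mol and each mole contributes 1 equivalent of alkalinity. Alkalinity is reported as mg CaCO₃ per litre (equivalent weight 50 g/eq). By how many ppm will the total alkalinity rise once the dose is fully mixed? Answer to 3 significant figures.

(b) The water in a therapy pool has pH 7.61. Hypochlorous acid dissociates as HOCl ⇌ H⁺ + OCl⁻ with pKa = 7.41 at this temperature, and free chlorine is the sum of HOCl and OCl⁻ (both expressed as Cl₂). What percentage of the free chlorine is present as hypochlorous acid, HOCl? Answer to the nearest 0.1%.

(a) Volume: 2340 m³ = 2,340,000 L.
(a) Moles of NaHCO₃: 53,900 g ÷ 84 g/mol = 641.7 mol → 641.7 eq of alkalinity.
(a) As CaCO₃: 641.7 eq × 50 g/eq = 32,080 g.
(a) Rise: 32,080 g / 2,340,000 L × 1000 = 13.71 mg/L.

(b) [OCl⁻]/[HOCl] = 10^(pH − pKa) = 10^(7.61 − 7.41) = 10^0.20 = 1.585.
(b) Fraction as HOCl = 1 / (1 + 1.585) = 0.3869.

(a) 13.7 ppm; (b) 38.7%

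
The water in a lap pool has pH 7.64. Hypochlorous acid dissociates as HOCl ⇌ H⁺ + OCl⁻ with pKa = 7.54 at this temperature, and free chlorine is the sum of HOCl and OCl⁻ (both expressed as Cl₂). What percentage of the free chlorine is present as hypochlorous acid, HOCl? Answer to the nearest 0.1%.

44.3%

[OCl⁻]/[HOCl] = 10^(pH − pKa) = 10^(7.64 − 7.54) = 10^0.10 = 1.259.
Fraction as HOCl = 1 / (1 + 1.259) = 0.4427.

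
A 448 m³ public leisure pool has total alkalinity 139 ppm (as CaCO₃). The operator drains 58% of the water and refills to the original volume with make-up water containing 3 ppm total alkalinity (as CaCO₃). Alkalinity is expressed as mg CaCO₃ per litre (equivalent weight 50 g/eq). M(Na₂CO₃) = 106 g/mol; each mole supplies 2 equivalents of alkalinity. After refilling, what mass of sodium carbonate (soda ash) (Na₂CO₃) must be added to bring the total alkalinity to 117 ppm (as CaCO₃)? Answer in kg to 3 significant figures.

27.0 kg

Volume: 448 m³ = 448,000 L.
After draining 58% and refilling: 139 × 0.42 + 3 × 0.58 = 60.12 ppm.
Deficit to target: 117 − 60.12 = 56.88 mg/L.
As CaCO₃: 56.88 mg/L × 448,000 L = 25,480 g; ÷ 50 g/eq ÷ 2 = 254.8 mol Na₂CO₃.
Mass: 254.8 × 106 = 27,010 g.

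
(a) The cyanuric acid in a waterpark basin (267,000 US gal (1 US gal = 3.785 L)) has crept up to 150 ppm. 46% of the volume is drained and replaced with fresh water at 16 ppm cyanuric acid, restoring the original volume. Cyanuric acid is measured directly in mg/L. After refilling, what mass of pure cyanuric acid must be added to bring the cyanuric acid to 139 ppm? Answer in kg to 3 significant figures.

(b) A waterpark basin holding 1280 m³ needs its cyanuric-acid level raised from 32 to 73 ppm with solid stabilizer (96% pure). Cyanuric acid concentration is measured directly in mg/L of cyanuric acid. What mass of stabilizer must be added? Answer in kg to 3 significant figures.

(a) Volume: 267,000 US gal × 3.785 L/gal = 1,010,595 L.
(a) After draining 46% and refilling: 150 × 0.54 + 16 × 0.46 = 88.36 ppm.
(a) Deficit to target: 139 − 88.36 = 50.64 mg/L.
(a) Mass: 50.64 mg/L × 1,010,595 L = 51,180 g cyanuric acid.

(b) Volume: 1280 m³ = 1,280,000 L.
(b) CYA to add: (73 − 32) = 41 mg/L × 1,280,000 L = 52,480 g cyanuric acid.
(b) At 96% purity: 52,480 / 0.96 = 54,670 g product.

(a) 51.2 kg; (b) 54.7 kg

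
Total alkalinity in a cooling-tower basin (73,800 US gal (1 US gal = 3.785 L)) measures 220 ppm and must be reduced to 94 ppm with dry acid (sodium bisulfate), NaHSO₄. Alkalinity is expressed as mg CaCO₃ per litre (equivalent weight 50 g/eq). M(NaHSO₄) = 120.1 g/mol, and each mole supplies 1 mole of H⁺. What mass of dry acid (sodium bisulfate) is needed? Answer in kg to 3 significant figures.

Volume: 73,800 US gal × 3.785 L/gal = 279,333 L.
Alkalinity to neutralize: (220 − 94) = 126 mg/L as CaCO₃ × 279,333 L = 35,200 g as CaCO₃.
Equivalents of H⁺ required: 35,200 ÷ 50 g/eq = 703.9 eq = 703.9 mol NaHSO₄.
Mass of NaHSO₄: 703.9 × 120.1 = 84,540 g.

84.5 kg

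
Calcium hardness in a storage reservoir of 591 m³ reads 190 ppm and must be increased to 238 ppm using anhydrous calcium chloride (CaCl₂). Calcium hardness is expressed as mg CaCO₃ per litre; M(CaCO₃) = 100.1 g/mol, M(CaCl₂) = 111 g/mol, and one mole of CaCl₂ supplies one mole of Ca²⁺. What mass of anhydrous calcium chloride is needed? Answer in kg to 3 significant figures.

Volume: 591 m³ = 591,000 L.
Hardness to add: (238 − 190) = 48 mg/L as CaCO₃ × 591,000 L = 28,370 g as CaCO₃.
Moles of Ca²⁺ (1 mol Ca²⁺ ≡ 1 mol CaCO₃): 28,370 / 100.1 g/mol = 283.4 mol.
Mass of CaCl₂: 283.4 × 111 = 31,460 g.

31.5 kg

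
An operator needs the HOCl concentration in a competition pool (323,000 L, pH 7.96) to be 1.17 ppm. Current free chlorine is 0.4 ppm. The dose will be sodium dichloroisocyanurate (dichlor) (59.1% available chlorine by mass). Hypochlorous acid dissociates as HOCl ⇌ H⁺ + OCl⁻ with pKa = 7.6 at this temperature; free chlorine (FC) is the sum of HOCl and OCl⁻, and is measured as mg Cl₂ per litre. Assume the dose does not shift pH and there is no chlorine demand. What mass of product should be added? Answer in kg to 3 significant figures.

1.89 kg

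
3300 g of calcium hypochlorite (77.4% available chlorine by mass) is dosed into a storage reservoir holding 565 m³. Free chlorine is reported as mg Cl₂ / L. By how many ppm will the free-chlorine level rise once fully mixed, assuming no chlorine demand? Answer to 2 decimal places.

4.52 ppm

Volume: 565 m³ = 565,000 L.
Available chlorine delivered: 3300 g × 0.774 = 2554 g as Cl₂.
Concentration rise: 2554 g / 565,000 L = 4.521 mg/L = 4.52 ppm.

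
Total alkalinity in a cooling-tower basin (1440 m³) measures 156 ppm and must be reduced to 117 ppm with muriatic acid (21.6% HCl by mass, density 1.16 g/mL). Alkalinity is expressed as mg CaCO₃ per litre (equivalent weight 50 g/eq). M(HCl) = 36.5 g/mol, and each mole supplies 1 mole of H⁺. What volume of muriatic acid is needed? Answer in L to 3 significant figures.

164 L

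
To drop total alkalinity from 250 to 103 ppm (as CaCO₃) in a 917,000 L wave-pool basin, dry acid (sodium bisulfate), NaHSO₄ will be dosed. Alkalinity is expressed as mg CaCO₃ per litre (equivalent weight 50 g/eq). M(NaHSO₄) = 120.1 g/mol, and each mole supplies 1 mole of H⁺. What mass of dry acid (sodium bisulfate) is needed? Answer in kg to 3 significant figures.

Alkalinity to neutralize: (250 − 103) = 147 mg/L as CaCO₃ × 917,000 L = 134,800 g as CaCO₃.
Equivalents of H⁺ required: 134,800 ÷ 50 g/eq = 2696 eq = 2696 mol NaHSO₄.
Mass of NaHSO₄: 2696 × 120.1 = 323,800 g.

324 kg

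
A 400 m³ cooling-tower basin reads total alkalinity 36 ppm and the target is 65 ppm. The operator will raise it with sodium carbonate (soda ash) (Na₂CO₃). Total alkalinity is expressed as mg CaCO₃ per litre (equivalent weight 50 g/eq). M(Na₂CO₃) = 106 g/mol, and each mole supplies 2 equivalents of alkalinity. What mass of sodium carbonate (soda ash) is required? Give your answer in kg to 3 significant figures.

Volume: 400 m³ = 400,000 L.
Alkalinity to add: (65 − 36) = 29 mg/L as CaCO₃ × 400,000 L = 11,600 g as CaCO₃.
Equivalents: 11,600 g ÷ 50 g/eq = 232 eq.
Each mole of Na₂CO₃ supplies 2 eq, so 232 / 2 = 116 mol.
Mass: 116 mol × 106 g/mol = 12,300 g.

12.3 kg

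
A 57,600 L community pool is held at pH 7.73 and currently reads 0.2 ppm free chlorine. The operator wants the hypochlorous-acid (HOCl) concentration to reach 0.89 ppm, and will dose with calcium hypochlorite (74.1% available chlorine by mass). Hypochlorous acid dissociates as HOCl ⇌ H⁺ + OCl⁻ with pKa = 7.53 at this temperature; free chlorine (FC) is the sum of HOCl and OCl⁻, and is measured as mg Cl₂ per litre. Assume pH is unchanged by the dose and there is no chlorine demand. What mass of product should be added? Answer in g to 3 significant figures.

[OCl⁻]/[HOCl] = 10^(pH − pKa) = 10^(7.73 − 7.53) = 1.585; fraction as HOCl = 1/(1 + 1.585) = 0.3869.
Free chlorine required for 0.89 ppm HOCl: 0.89 / 0.3869 = 2.301 ppm.
FC to add: 2.301 − 0.2 = 2.101 mg/L as Cl₂.
Cl₂ equivalent: 2.101 mg/L × 57,600 L = 121 g.
Product at 74.1% available Cl: 121 / 0.741 = 163.3 g.

163 g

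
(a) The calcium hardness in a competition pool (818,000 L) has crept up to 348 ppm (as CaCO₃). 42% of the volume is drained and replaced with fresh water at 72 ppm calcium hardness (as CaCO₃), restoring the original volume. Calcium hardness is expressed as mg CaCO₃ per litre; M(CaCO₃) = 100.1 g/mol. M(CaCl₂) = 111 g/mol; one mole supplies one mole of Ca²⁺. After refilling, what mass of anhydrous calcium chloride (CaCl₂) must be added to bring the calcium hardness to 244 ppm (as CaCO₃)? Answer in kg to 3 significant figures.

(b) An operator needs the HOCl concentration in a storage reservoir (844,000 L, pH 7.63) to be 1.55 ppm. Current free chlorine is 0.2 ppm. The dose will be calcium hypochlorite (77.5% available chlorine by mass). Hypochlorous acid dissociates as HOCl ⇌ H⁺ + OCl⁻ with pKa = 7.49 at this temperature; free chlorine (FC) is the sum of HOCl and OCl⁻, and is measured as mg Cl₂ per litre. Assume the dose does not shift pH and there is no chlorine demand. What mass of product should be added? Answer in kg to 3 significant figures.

(a) 10.8 kg; (b) 3.80 kg

(a) After draining 42% and refilling: 348 × 0.58 + 72 × 0.42 = 232.08 ppm.
(a) Deficit to target: 244 − 232.08 = 11.92 mg/L.
(a) As CaCO₃: 11.92 mg/L × 818,000 L = 9751 g; ÷ 100.1 = 97.41 mol Ca²⁺.
(a) Mass: 97.41 × 111 = 10,810 g.

(b) [OCl⁻]/[HOCl] = 10^(pH − pKa) = 10^(7.63 − 7.49) = 1.38; fraction as HOCl = 1/(1 + 1.38) = 0.4201.
(b) Free chlorine required for 1.55 ppm HOCl: 1.55 / 0.4201 = 3.69 ppm.
(b) FC to add: 3.69 − 0.2 = 3.49 mg/L as Cl₂.
(b) Cl₂ equivalent: 3.49 mg/L × 844,000 L = 2945 g.
(b) Product at 77.5% available Cl: 2945 / 0.775 = 3800 g.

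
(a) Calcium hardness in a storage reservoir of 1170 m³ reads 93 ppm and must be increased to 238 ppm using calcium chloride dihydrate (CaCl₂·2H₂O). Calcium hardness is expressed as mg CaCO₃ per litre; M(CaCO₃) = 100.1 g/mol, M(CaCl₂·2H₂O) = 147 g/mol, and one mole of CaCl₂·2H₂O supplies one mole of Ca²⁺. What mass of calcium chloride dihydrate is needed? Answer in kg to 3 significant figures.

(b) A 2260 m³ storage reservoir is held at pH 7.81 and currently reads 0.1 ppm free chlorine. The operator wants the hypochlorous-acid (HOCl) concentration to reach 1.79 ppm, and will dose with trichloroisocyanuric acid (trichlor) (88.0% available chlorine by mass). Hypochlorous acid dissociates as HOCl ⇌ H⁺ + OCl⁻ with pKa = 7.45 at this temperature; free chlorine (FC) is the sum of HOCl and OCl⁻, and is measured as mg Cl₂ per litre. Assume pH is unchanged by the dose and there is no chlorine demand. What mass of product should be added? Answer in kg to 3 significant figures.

(a) 249 kg; (b) 14.9 kg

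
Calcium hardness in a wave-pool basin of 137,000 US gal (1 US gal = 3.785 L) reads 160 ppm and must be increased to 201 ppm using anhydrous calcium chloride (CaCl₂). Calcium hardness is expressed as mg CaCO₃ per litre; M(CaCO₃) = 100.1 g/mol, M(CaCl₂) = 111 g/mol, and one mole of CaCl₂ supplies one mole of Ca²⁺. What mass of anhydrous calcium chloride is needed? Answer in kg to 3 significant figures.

23.6 kg

Volume: 137,000 US gal × 3.785 L/gal = 518,545 L.
Hardness to add: (201 − 160) = 41 mg/L as CaCO₃ × 518,545 L = 21,260 g as CaCO₃.
Moles of Ca²⁺ (1 mol Ca²⁺ ≡ 1 mol CaCO₃): 21,260 / 100.1 g/mol = 212.4 mol.
Mass of CaCl₂: 212.4 × 111 = 23,580 g.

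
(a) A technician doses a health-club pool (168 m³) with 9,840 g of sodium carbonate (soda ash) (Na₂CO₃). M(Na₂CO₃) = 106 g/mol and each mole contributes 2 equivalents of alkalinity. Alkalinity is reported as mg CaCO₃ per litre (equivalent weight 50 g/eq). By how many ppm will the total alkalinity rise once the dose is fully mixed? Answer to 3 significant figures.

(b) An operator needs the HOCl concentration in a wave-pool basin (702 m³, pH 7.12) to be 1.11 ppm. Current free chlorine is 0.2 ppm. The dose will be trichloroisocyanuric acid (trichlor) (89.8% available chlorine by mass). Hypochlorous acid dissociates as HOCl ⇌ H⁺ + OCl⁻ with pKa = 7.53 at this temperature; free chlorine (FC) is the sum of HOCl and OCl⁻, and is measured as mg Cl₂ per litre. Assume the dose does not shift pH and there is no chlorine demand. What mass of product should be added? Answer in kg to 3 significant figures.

(a) Volume: 168 m³ = 168,000 L.
(a) Moles of Na₂CO₃: 9,840 g ÷ 106 g/mol = 92.83 mol → 185.7 eq of alkalinity.
(a) As CaCO₃: 185.7 eq × 50 g/eq = 9283 g.
(a) Rise: 9283 g / 168,000 L × 1000 = 55.26 mg/L.

(b) Volume: 702 m³ = 702,000 L.
(b) [OCl⁻]/[HOCl] = 10^(pH − pKa) = 10^(7.12 − 7.53) = 0.389; fraction as HOCl = 1/(1 + 0.389) = 0.7199.
(b) Free chlorine required for 1.11 ppm HOCl: 1.11 / 0.7199 = 1.542 ppm.
(b) FC to add: 1.542 − 0.2 = 1.342 mg/L as Cl₂.
(b) Cl₂ equivalent: 1.342 mg/L × 702,000 L = 942 g.
(b) Product at 89.8% available Cl: 942 / 0.898 = 1049 g.

(a) 55.3 ppm; (b) 1.05 kg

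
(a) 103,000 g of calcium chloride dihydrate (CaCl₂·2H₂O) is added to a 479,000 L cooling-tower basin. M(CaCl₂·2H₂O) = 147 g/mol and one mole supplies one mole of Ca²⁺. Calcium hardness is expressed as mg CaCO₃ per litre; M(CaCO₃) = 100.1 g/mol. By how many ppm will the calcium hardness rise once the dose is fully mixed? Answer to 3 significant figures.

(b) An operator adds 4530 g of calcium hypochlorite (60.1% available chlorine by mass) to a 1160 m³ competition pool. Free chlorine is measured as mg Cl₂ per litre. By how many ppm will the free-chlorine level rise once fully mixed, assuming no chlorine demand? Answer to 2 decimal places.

(a) Moles of Ca²⁺: 103,000 g ÷ 147 g/mol = 700.7 mol.
(a) As CaCO₃: 700.7 mol × 100.1 g/mol = 70,140 g.
(a) Rise: 70,140 g / 479,000 L × 1000 = 146.4 mg/L.

(b) Volume: 1160 m³ = 1,160,000 L.
(b) Available chlorine delivered: 4530 g × 0.601 = 2723 g as Cl₂.
(b) Concentration rise: 2723 g / 1,160,000 L = 2.347 mg/L = 2.35 ppm.

(a) 146 ppm; (b) 2.35 ppm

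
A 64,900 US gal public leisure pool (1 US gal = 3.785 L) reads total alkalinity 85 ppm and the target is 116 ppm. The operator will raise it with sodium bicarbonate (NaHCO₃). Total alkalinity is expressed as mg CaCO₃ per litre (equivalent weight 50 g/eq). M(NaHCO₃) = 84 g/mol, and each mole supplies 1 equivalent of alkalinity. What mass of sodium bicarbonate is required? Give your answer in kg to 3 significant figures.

12.8 kg

Volume: 64,900 US gal × 3.785 L/gal = 245,646 L.
Alkalinity to add: (116 − 85) = 31 mg/L as CaCO₃ × 245,646 L = 7615 g as CaCO₃.
Equivalents: 7615 g ÷ 50 g/eq = 152.3 eq.
NaHCO₃ supplies 1 eq per mole → 152.3 mol.
Mass: 152.3 mol × 84 g/mol = 12,790 g.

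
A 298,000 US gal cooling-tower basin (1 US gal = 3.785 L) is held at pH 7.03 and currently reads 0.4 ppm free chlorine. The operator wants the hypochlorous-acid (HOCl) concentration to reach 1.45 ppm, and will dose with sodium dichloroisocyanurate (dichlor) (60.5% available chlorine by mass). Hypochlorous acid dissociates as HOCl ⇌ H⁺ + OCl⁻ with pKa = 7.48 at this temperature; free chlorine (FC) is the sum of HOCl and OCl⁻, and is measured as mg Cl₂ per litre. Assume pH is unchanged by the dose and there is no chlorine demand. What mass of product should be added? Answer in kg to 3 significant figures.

Volume: 298,000 US gal × 3.785 L/gal = 1,127,930 L.
[OCl⁻]/[HOCl] = 10^(pH − pKa) = 10^(7.03 − 7.48) = 0.3548; fraction as HOCl = 1/(1 + 0.3548) = 0.7381.
Free chlorine required for 1.45 ppm HOCl: 1.45 / 0.7381 = 1.964 ppm.
FC to add: 1.964 − 0.4 = 1.564 mg/L as Cl₂.
Cl₂ equivalent: 1.564 mg/L × 1,127,930 L = 1765 g.
Product at 60.5% available Cl: 1765 / 0.605 = 2917 g.

2.92 kg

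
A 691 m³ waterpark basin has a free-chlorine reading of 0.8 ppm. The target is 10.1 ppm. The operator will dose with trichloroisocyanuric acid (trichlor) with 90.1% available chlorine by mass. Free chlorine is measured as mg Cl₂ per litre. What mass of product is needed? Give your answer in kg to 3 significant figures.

Volume: 691 m³ = 691,000 L.
Chlorine deficit: 10.1 − 0.8 = 9.3 ppm = 9.3 mg/L as Cl₂.
Cl₂ equivalent needed: 9.3 mg/L × 691,000 L = 6,426,000 mg = 6426 g.
Product at 90.1% available chlorine: 6426 / 0.901 = 7132 g.

7.13 kg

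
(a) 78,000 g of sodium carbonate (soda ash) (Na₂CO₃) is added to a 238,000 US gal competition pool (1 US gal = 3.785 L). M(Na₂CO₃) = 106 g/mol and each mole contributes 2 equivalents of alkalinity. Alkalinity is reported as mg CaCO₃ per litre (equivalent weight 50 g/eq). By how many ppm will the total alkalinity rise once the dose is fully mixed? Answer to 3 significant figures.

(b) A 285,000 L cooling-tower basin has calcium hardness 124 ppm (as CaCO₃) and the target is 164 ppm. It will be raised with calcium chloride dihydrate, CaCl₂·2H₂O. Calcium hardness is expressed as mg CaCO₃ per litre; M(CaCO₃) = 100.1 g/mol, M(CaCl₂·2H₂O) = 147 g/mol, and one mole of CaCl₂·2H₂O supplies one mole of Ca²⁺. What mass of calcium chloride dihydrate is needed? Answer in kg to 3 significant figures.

(a) Volume: 238,000 US gal × 3.785 L/gal = 900,830 L.
(a) Moles of Na₂CO₃: 78,000 g ÷ 106 g/mol = 735.8 mol → 1472 eq of alkalinity.
(a) As CaCO₃: 1472 eq × 50 g/eq = 73,580 g.
(a) Rise: 73,580 g / 900,830 L × 1000 = 81.69 mg/L.

(b) Hardness to add: (164 − 124) = 40 mg/L as CaCO₃ × 285,000 L = 11,400 g as CaCO₃.
(b) Moles of Ca²⁺ (1 mol Ca²⁺ ≡ 1 mol CaCO₃): 11,400 / 100.1 g/mol = 113.9 mol.
(b) Mass of CaCl₂·2H₂O: 113.9 × 147 = 16,740 g.

(a) 81.7 ppm; (b) 16.7 kg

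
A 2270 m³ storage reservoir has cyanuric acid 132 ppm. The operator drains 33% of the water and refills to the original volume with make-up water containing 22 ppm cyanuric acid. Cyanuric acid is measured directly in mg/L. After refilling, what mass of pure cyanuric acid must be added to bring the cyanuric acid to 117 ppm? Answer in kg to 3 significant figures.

Volume: 2270 m³ = 2,270,000 L.
After draining 33% and refilling: 132 × 0.67 + 22 × 0.33 = 95.7 ppm.
Deficit to target: 117 − 95.7 = 21.3 mg/L.
Mass: 21.3 mg/L × 2,270,000 L = 48,350 g cyanuric acid.

48.4 kg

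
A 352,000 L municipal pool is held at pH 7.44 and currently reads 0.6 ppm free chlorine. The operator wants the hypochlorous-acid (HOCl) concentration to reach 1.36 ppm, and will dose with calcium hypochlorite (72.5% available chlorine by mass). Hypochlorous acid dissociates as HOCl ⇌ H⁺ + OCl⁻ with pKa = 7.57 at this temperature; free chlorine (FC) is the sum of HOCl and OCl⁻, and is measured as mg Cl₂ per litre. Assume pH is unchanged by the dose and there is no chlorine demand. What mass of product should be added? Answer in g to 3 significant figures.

858 g

[OCl⁻]/[HOCl] = 10^(pH − pKa) = 10^(7.44 − 7.57) = 0.7413; fraction as HOCl = 1/(1 + 0.7413) = 0.5743.
Free chlorine required for 1.36 ppm HOCl: 1.36 / 0.5743 = 2.368 ppm.
FC to add: 2.368 − 0.6 = 1.768 mg/L as Cl₂.
Cl₂ equivalent: 1.768 mg/L × 352,000 L = 622.4 g.
Product at 72.5% available Cl: 622.4 / 0.725 = 858.5 g.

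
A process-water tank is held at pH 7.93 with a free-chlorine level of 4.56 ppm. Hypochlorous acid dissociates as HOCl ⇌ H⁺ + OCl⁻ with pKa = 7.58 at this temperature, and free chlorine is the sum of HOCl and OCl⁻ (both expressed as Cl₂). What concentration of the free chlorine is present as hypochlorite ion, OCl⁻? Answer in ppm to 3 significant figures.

3.15 ppm

[OCl⁻]/[HOCl] = 10^(pH − pKa) = 10^(7.93 − 7.58) = 10^0.35 = 2.239.
Fraction as HOCl = 1 / (1 + 2.239) = 0.3088.
OCl⁻ = (1 − 0.3088) × 4.56 ppm = 3.152 ppm.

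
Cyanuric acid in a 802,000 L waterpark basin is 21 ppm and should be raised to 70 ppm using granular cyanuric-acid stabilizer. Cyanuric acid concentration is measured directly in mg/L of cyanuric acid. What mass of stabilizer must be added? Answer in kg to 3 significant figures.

39.3 kg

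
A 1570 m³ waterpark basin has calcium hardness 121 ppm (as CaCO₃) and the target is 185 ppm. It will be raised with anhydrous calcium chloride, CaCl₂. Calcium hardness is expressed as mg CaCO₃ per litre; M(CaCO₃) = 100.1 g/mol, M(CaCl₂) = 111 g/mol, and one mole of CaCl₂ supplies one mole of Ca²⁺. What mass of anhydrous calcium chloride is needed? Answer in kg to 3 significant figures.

Volume: 1570 m³ = 1,570,000 L.
Hardness to add: (185 − 121) = 64 mg/L as CaCO₃ × 1,570,000 L = 100,500 g as CaCO₃.
Moles of Ca²⁺ (1 mol Ca²⁺ ≡ 1 mol CaCO₃): 100,500 / 100.1 g/mol = 1004 mol.
Mass of CaCl₂: 1004 × 111 = 111,400 g.

111 kg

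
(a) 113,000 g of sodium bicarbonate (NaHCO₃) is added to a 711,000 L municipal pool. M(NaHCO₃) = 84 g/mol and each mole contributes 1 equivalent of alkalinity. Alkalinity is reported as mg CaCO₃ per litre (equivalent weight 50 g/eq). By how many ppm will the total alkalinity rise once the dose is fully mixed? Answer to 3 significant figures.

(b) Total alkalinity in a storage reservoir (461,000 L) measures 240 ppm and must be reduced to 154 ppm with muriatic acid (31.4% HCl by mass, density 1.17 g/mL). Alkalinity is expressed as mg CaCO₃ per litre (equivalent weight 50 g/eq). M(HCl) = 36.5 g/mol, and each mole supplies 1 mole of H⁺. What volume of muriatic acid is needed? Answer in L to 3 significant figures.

(a) Moles of NaHCO₃: 113,000 g ÷ 84 g/mol = 1345 mol → 1345 eq of alkalinity.
(a) As CaCO₃: 1345 eq × 50 g/eq = 67,260 g.
(a) Rise: 67,260 g / 711,000 L × 1000 = 94.6 mg/L.

(b) Alkalinity to neutralize: (240 − 154) = 86 mg/L as CaCO₃ × 461,000 L = 39,650 g as CaCO₃.
(b) Equivalents of H⁺ required: 39,650 ÷ 50 g/eq = 792.9 eq = 792.9 mol HCl.
(b) Mass of HCl: 792.9 × 36.5 = 28,940 g.
(b) Mass of 31.4% solution: 28,940 / 0.314 = 92,170 g.
(b) Volume: 92,170 g ÷ 1.17 g/mL = 78,780 mL.

(a) 94.6 ppm; (b) 78.8 L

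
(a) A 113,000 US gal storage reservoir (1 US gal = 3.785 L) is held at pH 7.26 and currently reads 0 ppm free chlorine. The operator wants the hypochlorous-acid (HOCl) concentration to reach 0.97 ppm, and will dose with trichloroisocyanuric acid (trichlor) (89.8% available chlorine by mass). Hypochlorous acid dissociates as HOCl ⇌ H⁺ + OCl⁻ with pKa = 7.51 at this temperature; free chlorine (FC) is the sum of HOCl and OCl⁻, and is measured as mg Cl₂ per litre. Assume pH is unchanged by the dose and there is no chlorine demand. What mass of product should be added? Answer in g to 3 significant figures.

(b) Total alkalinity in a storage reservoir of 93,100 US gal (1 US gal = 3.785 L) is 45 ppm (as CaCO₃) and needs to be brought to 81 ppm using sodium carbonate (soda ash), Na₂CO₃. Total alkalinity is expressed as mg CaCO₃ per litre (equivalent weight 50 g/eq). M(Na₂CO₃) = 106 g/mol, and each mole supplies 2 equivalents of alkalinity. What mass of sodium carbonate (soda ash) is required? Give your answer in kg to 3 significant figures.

(a) Volume: 113,000 US gal × 3.785 L/gal = 427,705 L.
(a) [OCl⁻]/[HOCl] = 10^(pH − pKa) = 10^(7.26 − 7.51) = 0.5623; fraction as HOCl = 1/(1 + 0.5623) = 0.6401.
(a) Free chlorine required for 0.97 ppm HOCl: 0.97 / 0.6401 = 1.515 ppm.
(a) FC to add: 1.515 − 0 = 1.515 mg/L as Cl₂.
(a) Cl₂ equivalent: 1.515 mg/L × 427,705 L = 648.2 g.
(a) Product at 89.8% available Cl: 648.2 / 0.898 = 721.8 g.

(b) Volume: 93,100 US gal × 3.785 L/gal = 352,384 L.
(b) Alkalinity to add: (81 − 45) = 36 mg/L as CaCO₃ × 352,384 L = 12,690 g as CaCO₃.
(b) Equivalents: 12,690 g ÷ 50 g/eq = 253.7 eq.
(b) Each mole of Na₂CO₃ supplies 2 eq, so 253.7 / 2 = 126.9 mol.
(b) Mass: 126.9 mol × 106 g/mol = 13,450 g.

(a) 722 g; (b) 13.4 kg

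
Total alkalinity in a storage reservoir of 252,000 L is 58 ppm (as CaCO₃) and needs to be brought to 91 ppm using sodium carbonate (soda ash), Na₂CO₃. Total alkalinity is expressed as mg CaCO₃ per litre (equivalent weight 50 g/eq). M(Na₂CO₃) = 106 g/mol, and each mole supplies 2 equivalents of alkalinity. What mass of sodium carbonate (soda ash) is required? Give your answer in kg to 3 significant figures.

Alkalinity to add: (91 − 58) = 33 mg/L as CaCO₃ × 252,000 L = 8316 g as CaCO₃.
Equivalents: 8316 g ÷ 50 g/eq = 166.3 eq.
Each mole of Na₂CO₃ supplies 2 eq, so 166.3 / 2 = 83.16 mol.
Mass: 83.16 mol × 106 g/mol = 8815 g.

8.81 kg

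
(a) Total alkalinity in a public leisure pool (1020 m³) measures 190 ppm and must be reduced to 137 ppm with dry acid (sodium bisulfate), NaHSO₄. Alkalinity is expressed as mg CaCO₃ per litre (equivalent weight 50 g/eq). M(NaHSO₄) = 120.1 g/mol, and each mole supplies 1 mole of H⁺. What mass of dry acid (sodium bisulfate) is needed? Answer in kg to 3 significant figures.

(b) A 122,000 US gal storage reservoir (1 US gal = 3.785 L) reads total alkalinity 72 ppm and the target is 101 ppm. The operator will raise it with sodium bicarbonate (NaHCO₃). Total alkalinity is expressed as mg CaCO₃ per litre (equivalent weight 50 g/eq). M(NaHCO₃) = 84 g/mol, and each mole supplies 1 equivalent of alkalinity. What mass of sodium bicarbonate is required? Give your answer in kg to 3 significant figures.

(a) 130 kg; (b) 22.5 kg

(a) Volume: 1020 m³ = 1,020,000 L.
(a) Alkalinity to neutralize: (190 − 137) = 53 mg/L as CaCO₃ × 1,020,000 L = 54,060 g as CaCO₃.
(a) Equivalents of H⁺ required: 54,060 ÷ 50 g/eq = 1081 eq = 1081 mol NaHSO₄.
(a) Mass of NaHSO₄: 1081 × 120.1 = 129,900 g.

(b) Volume: 122,000 US gal × 3.785 L/gal = 461,770 L.
(b) Alkalinity to add: (101 − 72) = 29 mg/L as CaCO₃ × 461,770 L = 13,390 g as CaCO₃.
(b) Equivalents: 13,390 g ÷ 50 g/eq = 267.8 eq.
(b) NaHCO₃ supplies 1 eq per mole → 267.8 mol.
(b) Mass: 267.8 mol × 84 g/mol = 22,500 g.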